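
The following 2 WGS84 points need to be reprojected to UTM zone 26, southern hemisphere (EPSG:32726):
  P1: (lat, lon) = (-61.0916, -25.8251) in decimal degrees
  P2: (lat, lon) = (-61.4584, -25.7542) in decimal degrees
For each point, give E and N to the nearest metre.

P1: E 563360 m, N 3226441 m; P2: E 566404 m, N 3185518 m

UTM zone 26S: λ₀ = -27°, k₀ = 0.9996.
P1 (-61.0916°, -25.8251°) → (563360.016, 3226441.049) m.
P2 (-61.4584°, -25.7542°) → (566404.126, 3185518.011) m.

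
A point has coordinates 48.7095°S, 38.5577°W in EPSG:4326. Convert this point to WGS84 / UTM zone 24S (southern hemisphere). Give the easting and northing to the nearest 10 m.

Zone 24 central meridian λ₀ = 6×24 − 183 = -39°; Δλ = +0.4423°.
Transverse Mercator on WGS84 with k₀ = 0.9996 gives E = 532538.621 m, N = 4604742.540 m.

E 532540 m, N 4604740 m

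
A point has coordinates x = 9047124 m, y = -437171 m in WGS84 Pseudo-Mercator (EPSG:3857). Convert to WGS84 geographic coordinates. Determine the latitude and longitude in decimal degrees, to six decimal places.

lat -3.924103°, lon 81.271698°

R = 6378137 m. λ = x/R = 81.27169767°.
φ = 2·arctan(exp(y/R)) − 90° = 2·arctan(0.93375) − 90° = -3.92410253°.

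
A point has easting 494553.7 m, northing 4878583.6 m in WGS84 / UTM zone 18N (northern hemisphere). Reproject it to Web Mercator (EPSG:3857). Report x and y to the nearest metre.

Unproject from UTM 18N (λ₀ = -75°) → φ = 44.06039983°, λ = -75.06799993°.
Web Mercator (R = 6378137 m): x = -8356531.527 m, y = 5474793.959 m.

x -8356532 m, y 5474794 m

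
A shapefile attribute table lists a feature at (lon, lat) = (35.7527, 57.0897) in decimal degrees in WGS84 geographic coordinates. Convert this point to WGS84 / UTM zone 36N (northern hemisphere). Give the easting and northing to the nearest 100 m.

Zone 36 central meridian λ₀ = 6×36 − 183 = 33°; Δλ = +2.7527°.
Transverse Mercator on WGS84 with k₀ = 0.9996 gives E = 666791.880 m, N = 6330735.680 m.

E 666800 m, N 6330700 m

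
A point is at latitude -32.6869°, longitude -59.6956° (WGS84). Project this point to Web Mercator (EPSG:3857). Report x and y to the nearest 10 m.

x -6645280 m, y -3853820 m

Web Mercator is spherical with R = a = 6378137 m.
x = R·λ = 6378137 × -1.041884769 = -6645283.795 m.
y = R·ln tan(π/4 + φ/2) = 6378137 × -0.604223230 = -3853818.536 m.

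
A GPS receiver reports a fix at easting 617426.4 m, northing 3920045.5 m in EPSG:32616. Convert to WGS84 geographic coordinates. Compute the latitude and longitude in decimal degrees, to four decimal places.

lat 35.4169°, lon -85.7066°

Zone 16N: λ₀ = -87°, k₀ = 0.9996, false easting 500000 m.
Meridian distance M = (N − FN)/k₀ = 3921614.1 m.
Inverse transverse Mercator on WGS84 gives φ = 35.41690040°, λ = -85.70660053°.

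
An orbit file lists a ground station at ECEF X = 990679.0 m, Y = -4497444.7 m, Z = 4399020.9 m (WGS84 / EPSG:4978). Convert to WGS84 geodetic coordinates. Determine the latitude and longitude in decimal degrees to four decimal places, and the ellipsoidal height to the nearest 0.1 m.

lat 43.8801°, lon -77.5775°, h 753.3 m

λ = atan2(Y, X) = -77.57750032°; p = √(X²+Y²) = 4605263.7 m.
Bowring's method on WGS84 (a = 6378137 m, b = 6356752.314 m) gives φ = 43.88010002°, h = 753.318 m.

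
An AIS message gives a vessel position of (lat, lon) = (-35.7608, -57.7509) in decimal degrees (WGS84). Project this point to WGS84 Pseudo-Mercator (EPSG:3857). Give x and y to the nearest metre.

x -6428801 m, y -4267758 m

Web Mercator is spherical with R = a = 6378137 m.
x = R·λ = 6378137 × -1.007943351 = -6428800.781 m.
y = R·ln tan(π/4 + φ/2) = 6378137 × -0.669122902 = -4267757.541 m.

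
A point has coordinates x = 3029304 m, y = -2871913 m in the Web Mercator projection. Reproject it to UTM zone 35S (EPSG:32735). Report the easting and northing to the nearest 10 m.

E 521470 m, N 7238490 m

Web Mercator inverse (R = 6378137 m) → φ = -24.96880087°, λ = 27.21270083°.
UTM 35S forward: E = 521469.028 m, N = 7238490.059 m.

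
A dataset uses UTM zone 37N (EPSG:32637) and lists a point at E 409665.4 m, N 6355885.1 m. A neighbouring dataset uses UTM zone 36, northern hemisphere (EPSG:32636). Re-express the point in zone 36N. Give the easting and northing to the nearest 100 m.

E 770700 m, N 6363800 m

UTM 37N → geographic: φ = 57.33689997°, λ = 37.49930078°.
UTM 36N (λ₀ = 33°) forward: E = 770732.066 m, N = 6363845.300 m.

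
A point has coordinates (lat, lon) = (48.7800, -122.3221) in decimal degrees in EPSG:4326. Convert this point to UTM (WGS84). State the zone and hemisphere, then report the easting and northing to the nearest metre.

Longitude -122.3221° lies in the 6° band [-126°, -120°), giving zone 10; latitude is north of the equator, so 10N.
Zone 10 central meridian λ₀ = 6×10 − 183 = -123°; Δλ = +0.6779°.
Transverse Mercator on WGS84 with k₀ = 0.9996 gives E = 549801.178 m, N = 5403221.503 m.

Zone 10N: E 549801 m, N 5403222 m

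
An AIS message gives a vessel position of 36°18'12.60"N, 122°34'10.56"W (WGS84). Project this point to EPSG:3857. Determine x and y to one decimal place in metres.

Web Mercator is spherical with R = a = 6378137 m.
x = R·λ = 6378137 × -2.139243083 = -13644385.459 m.
y = R·ln tan(π/4 + φ/2) = 6378137 × 0.680835684 = 4342463.267 m.

x -13644385.5 m, y 4342463.3 m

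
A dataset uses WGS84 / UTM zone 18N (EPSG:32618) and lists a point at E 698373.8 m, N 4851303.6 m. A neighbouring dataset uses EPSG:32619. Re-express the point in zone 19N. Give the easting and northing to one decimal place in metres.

UTM 18N → geographic: φ = 43.78820025°, λ = -72.53449968°.
UTM 19N (λ₀ = -69°) forward: E = 215610.657 m, N = 4854423.142 m.

E 215610.7 m, N 4854423.1 m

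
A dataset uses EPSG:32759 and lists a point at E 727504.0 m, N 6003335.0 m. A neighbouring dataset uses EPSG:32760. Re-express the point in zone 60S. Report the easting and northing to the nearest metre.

E 187258 m, N 6000704 m

UTM 59S → geographic: φ = -36.08799978°, λ = 173.52680037°.
UTM 60S (λ₀ = 177°) forward: E = 187257.817 m, N = 6000703.631 m.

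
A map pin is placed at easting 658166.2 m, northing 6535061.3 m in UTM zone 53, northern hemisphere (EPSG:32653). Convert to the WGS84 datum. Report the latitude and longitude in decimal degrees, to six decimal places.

Zone 53N: λ₀ = 135°, k₀ = 0.9996, false easting 500000 m.
Meridian distance M = (N − FN)/k₀ = 6537676.4 m.
Inverse transverse Mercator on WGS84 gives φ = 58.92600020°, λ = 137.74759967°.

lat 58.926000°, lon 137.747600°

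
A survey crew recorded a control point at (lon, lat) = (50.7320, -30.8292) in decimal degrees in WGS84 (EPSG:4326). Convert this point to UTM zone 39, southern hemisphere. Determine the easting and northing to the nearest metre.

Zone 39 central meridian λ₀ = 6×39 − 183 = 51°; Δλ = -0.2680°.
Transverse Mercator on WGS84 with k₀ = 0.9996 gives E = 474369.563 m, N = 6589296.026 m.

E 474370 m, N 6589296 m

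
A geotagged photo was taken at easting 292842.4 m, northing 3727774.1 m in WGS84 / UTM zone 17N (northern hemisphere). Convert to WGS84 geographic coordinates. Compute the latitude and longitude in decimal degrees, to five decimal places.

Zone 17N: λ₀ = -81°, k₀ = 0.9996, false easting 500000 m.
Meridian distance M = (N − FN)/k₀ = 3729265.8 m.
Inverse transverse Mercator on WGS84 gives φ = 33.66970039°, λ = -83.23440006°.

lat 33.66970°, lon -83.23440°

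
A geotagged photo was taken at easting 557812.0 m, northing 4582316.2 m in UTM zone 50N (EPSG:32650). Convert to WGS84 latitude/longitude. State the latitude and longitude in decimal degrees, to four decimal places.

lat 41.3903°, lon 117.6915°

Zone 50N: λ₀ = 117°, k₀ = 0.9996, false easting 500000 m.
Meridian distance M = (N − FN)/k₀ = 4584149.9 m.
Inverse transverse Mercator on WGS84 gives φ = 41.39029993°, λ = 117.69150031°.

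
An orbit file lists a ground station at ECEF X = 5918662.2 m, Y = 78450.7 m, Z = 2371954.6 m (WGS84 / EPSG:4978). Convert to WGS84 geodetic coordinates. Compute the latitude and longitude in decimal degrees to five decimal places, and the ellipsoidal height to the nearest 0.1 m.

lat 21.97030°, lon 0.75940°, h 1580.3 m

λ = atan2(Y, X) = 0.75939978°; p = √(X²+Y²) = 5919182.1 m.
Bowring's method on WGS84 (a = 6378137 m, b = 6356752.314 m) gives φ = 21.97029988°, h = 1580.34999 m.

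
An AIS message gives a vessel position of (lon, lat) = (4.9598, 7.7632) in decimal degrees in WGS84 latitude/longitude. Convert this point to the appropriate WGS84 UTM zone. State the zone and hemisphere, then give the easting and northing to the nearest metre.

Longitude 4.9598° lies in the 6° band [0°, 6°), giving zone 31; latitude is north of the equator, so 31N.
Zone 31 central meridian λ₀ = 6×31 − 183 = 3°; Δλ = +1.9598°.
Transverse Mercator on WGS84 with k₀ = 0.9996 gives E = 716132.039 m, N = 858618.846 m.

Zone 31N: E 716132 m, N 858619 m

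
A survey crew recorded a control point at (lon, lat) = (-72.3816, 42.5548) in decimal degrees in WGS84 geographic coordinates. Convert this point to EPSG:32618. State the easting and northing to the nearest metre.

E 714962 m, N 4714701 m

Zone 18 central meridian λ₀ = 6×18 − 183 = -75°; Δλ = +2.6184°.
Transverse Mercator on WGS84 with k₀ = 0.9996 gives E = 714962.339 m, N = 4714701.101 m.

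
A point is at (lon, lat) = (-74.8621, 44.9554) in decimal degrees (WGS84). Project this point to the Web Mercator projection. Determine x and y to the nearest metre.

x -8333611 m, y 5614503 m

Web Mercator is spherical with R = a = 6378137 m.
x = R·λ = 6378137 × -1.306590130 = -8333610.852 m.
y = R·ln tan(π/4 + φ/2) = 6378137 × 0.880273167 = 5614502.860 m.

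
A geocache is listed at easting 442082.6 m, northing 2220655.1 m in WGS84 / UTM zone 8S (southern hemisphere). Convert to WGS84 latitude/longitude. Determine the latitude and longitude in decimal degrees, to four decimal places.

Zone 8S: λ₀ = -135°, k₀ = 0.9996, false easting 500000 m, false northing 10000000 m.
Meridian distance M = (N − FN)/k₀ = -7782457.9 m.
Inverse transverse Mercator on WGS84 gives φ = -70.11429996°, λ = -136.52580080°.

lat -70.1143°, lon -136.5258°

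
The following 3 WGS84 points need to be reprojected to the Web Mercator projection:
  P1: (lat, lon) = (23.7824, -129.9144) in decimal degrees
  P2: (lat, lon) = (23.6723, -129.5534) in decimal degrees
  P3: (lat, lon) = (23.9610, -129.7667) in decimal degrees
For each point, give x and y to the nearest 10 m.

Web Mercator: x = R·λ, y = R·ln tan(π/4+φ/2), R = 6378137 m.
P1 (23.7824°, -129.9144°) → (-14462004.855, 2726914.931) m.
P2 (23.6723°, -129.5534°) → (-14421818.519, 2713526.977) m.
P3 (23.9610°, -129.7667°) → (-14445562.966, 2748656.509) m.

P1: x -14462000 m, y 2726910 m; P2: x -14421820 m, y 2713530 m; P3: x -14445560 m, y 2748660 m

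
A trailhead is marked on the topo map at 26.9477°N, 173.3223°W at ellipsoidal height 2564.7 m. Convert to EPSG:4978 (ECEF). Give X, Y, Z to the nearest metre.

WGS84: a = 6378137 m, e² = 0.006694380; N(φ) = a/√(1−e²sin²φ) = 6382525.923 m.
X = (N+h)·cosφ·cosλ = -5653187.779 m; Y = (N+h)·cosφ·sinλ = -661866.406 m; Z = (N(1−e²)+h)·sinφ = 2874213.254 m.

X -5653188 m, Y -661866 m, Z 2874213 m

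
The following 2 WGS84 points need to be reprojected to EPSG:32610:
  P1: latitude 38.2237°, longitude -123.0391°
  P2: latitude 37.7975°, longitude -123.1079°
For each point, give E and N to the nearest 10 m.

UTM zone 10N: λ₀ = -123°, k₀ = 0.9996.
P1 (38.2237°, -123.0391°) → (496577.579, 4230636.196) m.
P2 (37.7975°, -123.1079°) → (490500.677, 4183353.094) m.

P1: E 496580 m, N 4230640 m; P2: E 490500 m, N 4183350 m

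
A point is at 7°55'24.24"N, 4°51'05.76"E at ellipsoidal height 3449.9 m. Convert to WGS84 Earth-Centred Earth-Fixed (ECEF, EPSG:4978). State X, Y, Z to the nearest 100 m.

WGS84: a = 6378137 m, e² = 0.006694380; N(φ) = a/√(1−e²sin²φ) = 6378542.717 m.
X = (N+h)·cosφ·cosλ = 6298417.540 m; Y = (N+h)·cosφ·sinλ = 534605.620 m; Z = (N(1−e²)+h)·sinφ = 873865.510 m.

X 6298400 m, Y 534600 m, Z 873900 m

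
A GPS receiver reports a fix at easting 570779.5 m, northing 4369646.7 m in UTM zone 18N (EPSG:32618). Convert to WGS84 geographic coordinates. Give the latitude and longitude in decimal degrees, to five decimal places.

lat 39.47350°, lon -74.17710°

Zone 18N: λ₀ = -75°, k₀ = 0.9996, false easting 500000 m.
Meridian distance M = (N − FN)/k₀ = 4371395.3 m.
Inverse transverse Mercator on WGS84 gives φ = 39.47350032°, λ = -74.17709956°.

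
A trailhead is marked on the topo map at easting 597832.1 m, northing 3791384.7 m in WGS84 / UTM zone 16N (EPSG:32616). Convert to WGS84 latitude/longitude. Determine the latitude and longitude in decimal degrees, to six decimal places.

lat 34.259000°, lon -85.937400°

Zone 16N: λ₀ = -87°, k₀ = 0.9996, false easting 500000 m.
Meridian distance M = (N − FN)/k₀ = 3792901.9 m.
Inverse transverse Mercator on WGS84 gives φ = 34.25899987°, λ = -85.93739951°.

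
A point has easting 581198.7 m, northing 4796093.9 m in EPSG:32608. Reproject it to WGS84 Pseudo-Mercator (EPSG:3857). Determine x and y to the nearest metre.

Unproject from UTM 8N (λ₀ = -135°) → φ = 43.31329975°, λ = -133.99869967°.
Web Mercator (R = 6378137 m): x = -14916667.014 m, y = 5359781.4996 m.

x -14916667 m, y 5359781 m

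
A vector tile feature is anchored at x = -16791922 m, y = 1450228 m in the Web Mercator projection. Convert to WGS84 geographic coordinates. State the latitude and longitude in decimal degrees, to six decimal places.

lat 12.916796°, lon -150.844402°

R = 6378137 m. λ = x/R = -150.84440182°.
φ = 2·arctan(exp(y/R)) − 90° = 2·arctan(1.25530) − 90° = 12.91679600°.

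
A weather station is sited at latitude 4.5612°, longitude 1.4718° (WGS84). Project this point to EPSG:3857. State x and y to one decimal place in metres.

x 163840.0 m, y 508287.6 m

Web Mercator is spherical with R = a = 6378137 m.
x = R·λ = 6378137 × 0.025687756 = 163840.027 m.
y = R·ln tan(π/4 + φ/2) = 6378137 × 0.079692176 = 508287.618 m.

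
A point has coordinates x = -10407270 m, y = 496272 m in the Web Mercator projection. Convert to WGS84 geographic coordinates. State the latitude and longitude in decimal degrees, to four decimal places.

R = 6378137 m. λ = x/R = -93.49009707°.
φ = 2·arctan(exp(y/R)) − 90° = 2·arctan(1.08092) − 90° = 4.45359572°.

lat 4.4536°, lon -93.4901°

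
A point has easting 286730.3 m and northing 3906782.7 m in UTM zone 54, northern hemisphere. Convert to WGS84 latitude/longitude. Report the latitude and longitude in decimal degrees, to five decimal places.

lat 35.28150°, lon 138.65500°

Zone 54N: λ₀ = 141°, k₀ = 0.9996, false easting 500000 m.
Meridian distance M = (N − FN)/k₀ = 3908346.0 m.
Inverse transverse Mercator on WGS84 gives φ = 35.28149981°, λ = 138.65499990°.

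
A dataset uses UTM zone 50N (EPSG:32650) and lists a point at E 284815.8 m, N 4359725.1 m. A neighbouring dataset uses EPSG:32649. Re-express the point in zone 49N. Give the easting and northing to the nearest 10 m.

E 801770 m, N 4362600 m

UTM 50N → geographic: φ = 39.36020030°, λ = 114.50240016°.
UTM 49N (λ₀ = 111°) forward: E = 801772.397 m, N = 4362603.112 m.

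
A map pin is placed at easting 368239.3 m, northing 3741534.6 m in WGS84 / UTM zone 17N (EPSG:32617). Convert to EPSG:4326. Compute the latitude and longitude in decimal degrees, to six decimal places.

lat 33.805800°, lon -82.423500°

Zone 17N: λ₀ = -81°, k₀ = 0.9996, false easting 500000 m.
Meridian distance M = (N − FN)/k₀ = 3743031.8 m.
Inverse transverse Mercator on WGS84 gives φ = 33.80580008°, λ = -82.42349958°.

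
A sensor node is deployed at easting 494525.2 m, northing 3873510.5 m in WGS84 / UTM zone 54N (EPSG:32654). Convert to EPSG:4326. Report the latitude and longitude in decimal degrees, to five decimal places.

Zone 54N: λ₀ = 141°, k₀ = 0.9996, false easting 500000 m.
Meridian distance M = (N − FN)/k₀ = 3875060.5 m.
Inverse transverse Mercator on WGS84 gives φ = 35.00420024°, λ = 140.94000022°.

lat 35.00420°, lon 140.94000°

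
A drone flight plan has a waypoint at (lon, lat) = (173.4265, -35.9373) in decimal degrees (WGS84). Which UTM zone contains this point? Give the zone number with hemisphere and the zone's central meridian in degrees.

Zone 59S, central meridian 171°

UTM zone = ⌊(λ + 180)/6⌋ + 1; 173.4265° ∈ [168°, 174°) → zone 59.
Hemisphere: S (φ < 0).
Central meridian λ₀ = 6×59 − 183 = 171°.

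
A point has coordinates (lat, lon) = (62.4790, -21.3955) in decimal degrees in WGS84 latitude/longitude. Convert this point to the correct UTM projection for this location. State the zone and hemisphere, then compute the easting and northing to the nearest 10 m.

Longitude -21.3955° lies in the 6° band [-24°, -18°), giving zone 27; latitude is north of the equator, so 27N.
Zone 27 central meridian λ₀ = 6×27 − 183 = -21°; Δλ = -0.3955°.
Transverse Mercator on WGS84 with k₀ = 0.9996 gives E = 479610.831 m, N = 6927605.493 m.

Zone 27N: E 479610 m, N 6927610 m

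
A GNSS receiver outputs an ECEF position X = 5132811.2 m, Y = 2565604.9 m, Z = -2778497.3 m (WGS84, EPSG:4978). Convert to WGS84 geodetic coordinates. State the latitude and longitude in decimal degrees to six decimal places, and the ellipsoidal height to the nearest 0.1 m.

λ = atan2(Y, X) = 26.55790038°; p = √(X²+Y²) = 5738299.3 m.
Bowring's method on WGS84 (a = 6378137 m, b = 6356752.314 m) gives φ = -25.98760012°, h = 1529.390 m.

lat -25.987600°, lon 26.557900°, h 1529.4 m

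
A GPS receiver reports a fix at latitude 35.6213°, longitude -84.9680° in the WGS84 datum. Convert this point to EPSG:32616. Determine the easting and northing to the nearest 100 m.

Zone 16 central meridian λ₀ = 6×16 − 183 = -87°; Δλ = +2.0320°.
Transverse Mercator on WGS84 with k₀ = 0.9996 gives E = 684023.421 m, N = 3943847.453 m.

E 684000 m, N 3943800 m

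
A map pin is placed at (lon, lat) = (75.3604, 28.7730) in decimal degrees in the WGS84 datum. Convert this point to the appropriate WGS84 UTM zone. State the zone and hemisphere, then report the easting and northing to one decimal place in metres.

Zone 43N: E 535179.5 m, N 3182889.6 m

Longitude 75.3604° lies in the 6° band [72°, 78°), giving zone 43; latitude is north of the equator, so 43N.
Zone 43 central meridian λ₀ = 6×43 − 183 = 75°; Δλ = +0.3604°.
Transverse Mercator on WGS84 with k₀ = 0.9996 gives E = 535179.480 m, N = 3182889.643 m.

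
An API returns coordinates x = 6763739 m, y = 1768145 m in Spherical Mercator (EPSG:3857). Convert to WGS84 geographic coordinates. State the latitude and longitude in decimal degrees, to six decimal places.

lat 15.683897°, lon 60.759701°

R = 6378137 m. λ = x/R = 60.75970121°.
φ = 2·arctan(exp(y/R)) − 90° = 2·arctan(1.31946) − 90° = 15.68389694°.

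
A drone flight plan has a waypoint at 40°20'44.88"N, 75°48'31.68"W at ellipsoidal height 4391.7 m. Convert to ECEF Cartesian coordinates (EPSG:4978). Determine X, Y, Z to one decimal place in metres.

X 1194236.9 m, Y -4722628.1 m, Z 4110167.8 m

WGS84: a = 6378137 m, e² = 0.006694380; N(φ) = a/√(1−e²sin²φ) = 6387103.720 m.
X = (N+h)·cosφ·cosλ = 1194236.874 m; Y = (N+h)·cosφ·sinλ = -4722628.126 m; Z = (N(1−e²)+h)·sinφ = 4110167.848 m.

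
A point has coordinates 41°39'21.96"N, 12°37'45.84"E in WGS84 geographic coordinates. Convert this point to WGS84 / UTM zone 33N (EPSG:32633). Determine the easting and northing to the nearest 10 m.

E 302610 m, N 4614310 m

Zone 33 central meridian λ₀ = 6×33 − 183 = 15°; Δλ = -2.3706°.
Transverse Mercator on WGS84 with k₀ = 0.9996 gives E = 302612.348 m, N = 4614309.463 m.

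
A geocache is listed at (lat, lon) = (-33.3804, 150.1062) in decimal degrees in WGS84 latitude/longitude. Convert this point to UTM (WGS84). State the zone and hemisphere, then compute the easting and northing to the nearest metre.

Longitude 150.1062° lies in the 6° band [150°, 156°), giving zone 56; latitude is south of the equator, so 56S.
Zone 56 central meridian λ₀ = 6×56 − 183 = 153°; Δλ = -2.8938°.
Transverse Mercator on WGS84 with k₀ = 0.9996 gives E = 230793.743 m, N = 6302798.266 m.

Zone 56S: E 230794 m, N 6302798 m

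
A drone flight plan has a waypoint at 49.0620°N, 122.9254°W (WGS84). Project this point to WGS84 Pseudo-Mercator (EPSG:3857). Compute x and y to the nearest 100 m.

x -13684000 m, y 6285400 m

Web Mercator is spherical with R = a = 6378137 m.
x = R·λ = 6378137 × -2.145452964 = -13683992.934 m.
y = R·ln tan(π/4 + φ/2) = 6378137 × 0.985458301 = 6285388.052 m.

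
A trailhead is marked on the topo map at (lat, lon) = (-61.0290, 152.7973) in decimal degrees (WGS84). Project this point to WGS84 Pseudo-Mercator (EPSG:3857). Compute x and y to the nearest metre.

Web Mercator is spherical with R = a = 6378137 m.
x = R·λ = 6378137 × 2.666815973 = 17009317.631 m.
y = R·ln tan(π/4 + φ/2) = 6378137 × -1.353449302 = -8632485.073 m.

x 17009318 m, y -8632485 m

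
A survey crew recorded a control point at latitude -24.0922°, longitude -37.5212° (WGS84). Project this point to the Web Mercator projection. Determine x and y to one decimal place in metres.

x -4176840.9 m, y -2764647.1 m

Web Mercator is spherical with R = a = 6378137 m.
x = R·λ = 6378137 × -0.654868479 = -4176840.878 m.
y = R·ln tan(π/4 + φ/2) = 6378137 × -0.433456840 = -2764647.112 m.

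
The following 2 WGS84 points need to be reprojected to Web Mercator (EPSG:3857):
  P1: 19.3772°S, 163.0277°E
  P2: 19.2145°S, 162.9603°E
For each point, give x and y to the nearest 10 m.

P1: x 18148160 m, y -2199400 m; P2: x 18140660 m, y -2180210 m

Web Mercator: x = R·λ, y = R·ln tan(π/4+φ/2), R = 6378137 m.
P1 (-19.3772°, 163.0277°) → (18148160.549, -2199395.835) m.
P2 (-19.2145°, 162.9603°) → (18140657.616, -2180206.164) m.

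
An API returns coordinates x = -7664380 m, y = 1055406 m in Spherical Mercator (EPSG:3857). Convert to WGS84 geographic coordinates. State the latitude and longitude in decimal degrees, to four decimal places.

lat 9.4379°, lon -68.8503°

R = 6378137 m. λ = x/R = -68.85029697°.
φ = 2·arctan(exp(y/R)) − 90° = 2·arctan(1.17995) − 90° = 9.43790106°.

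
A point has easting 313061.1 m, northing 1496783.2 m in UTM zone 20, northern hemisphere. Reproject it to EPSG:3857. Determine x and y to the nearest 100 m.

Unproject from UTM 20N (λ₀ = -63°) → φ = 13.53339968°, λ = -64.72740017°.
Web Mercator (R = 6378137 m): x = -7205421.227 m, y = 1520738.398 m.

x -7205400 m, y 1520700 m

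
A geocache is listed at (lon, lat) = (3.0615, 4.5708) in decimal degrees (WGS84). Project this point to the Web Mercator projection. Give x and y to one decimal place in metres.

Web Mercator is spherical with R = a = 6378137 m.
x = R·λ = 6378137 × 0.053433255 = 340804.621 m.
y = R·ln tan(π/4 + φ/2) = 6378137 × 0.079860261 = 509359.687 m.

x 340804.6 m, y 509359.7 m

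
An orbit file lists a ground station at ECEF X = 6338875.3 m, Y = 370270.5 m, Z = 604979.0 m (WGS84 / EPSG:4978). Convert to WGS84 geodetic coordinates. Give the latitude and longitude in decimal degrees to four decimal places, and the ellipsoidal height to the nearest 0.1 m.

lat 5.4790°, lon 3.3430°, h 491.9 m

λ = atan2(Y, X) = 3.34299958°; p = √(X²+Y²) = 6349680.3 m.
Bowring's method on WGS84 (a = 6378137 m, b = 6356752.314 m) gives φ = 5.47900032°, h = 491.878 m.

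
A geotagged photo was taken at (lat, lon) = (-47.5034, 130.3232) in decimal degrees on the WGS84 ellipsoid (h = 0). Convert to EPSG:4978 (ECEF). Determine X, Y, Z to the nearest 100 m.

X -2793300 m, Y 3291000 m, Z -4679800 m

WGS84: a = 6378137 m, e² = 0.006694380; N(φ) = a/√(1−e²sin²φ) = 6389774.792 m.
X = (N+h)·cosφ·cosλ = -2793258.915 m; Y = (N+h)·cosφ·sinλ = 3290995.499 m; Z = (N(1−e²)+h)·sinφ = -4679753.120 m.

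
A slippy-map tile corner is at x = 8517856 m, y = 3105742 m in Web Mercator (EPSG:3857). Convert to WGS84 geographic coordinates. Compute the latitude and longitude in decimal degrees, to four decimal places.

R = 6378137 m. λ = x/R = 76.51720233°.
φ = 2·arctan(exp(y/R)) − 90° = 2·arctan(1.62732) − 90° = 26.85800080°.

lat 26.8580°, lon 76.5172°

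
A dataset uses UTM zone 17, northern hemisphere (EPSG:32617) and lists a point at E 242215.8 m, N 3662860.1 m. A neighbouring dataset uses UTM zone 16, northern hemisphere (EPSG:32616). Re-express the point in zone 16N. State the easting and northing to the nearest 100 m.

UTM 17N → geographic: φ = 33.07380019°, λ = -83.76140024°.
UTM 16N (λ₀ = -87°) forward: E = 802349.970 m, N = 3664134.699 m.

E 802300 m, N 3664100 m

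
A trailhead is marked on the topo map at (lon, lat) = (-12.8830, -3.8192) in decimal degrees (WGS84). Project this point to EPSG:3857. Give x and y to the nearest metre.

Web Mercator is spherical with R = a = 6378137 m.
x = R·λ = 6378137 × -0.224850768 = -1434129.000 m.
y = R·ln tan(π/4 + φ/2) = 6378137 × -0.066707032 = -425466.591 m.

x -1434129 m, y -425467 m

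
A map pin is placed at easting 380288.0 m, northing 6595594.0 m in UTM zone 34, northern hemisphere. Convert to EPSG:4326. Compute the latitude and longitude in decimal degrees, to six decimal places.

lat 59.481700°, lon 18.886501°

Zone 34N: λ₀ = 21°, k₀ = 0.9996, false easting 500000 m.
Meridian distance M = (N − FN)/k₀ = 6598233.3 m.
Inverse transverse Mercator on WGS84 gives φ = 59.48170014°, λ = 18.88650058°.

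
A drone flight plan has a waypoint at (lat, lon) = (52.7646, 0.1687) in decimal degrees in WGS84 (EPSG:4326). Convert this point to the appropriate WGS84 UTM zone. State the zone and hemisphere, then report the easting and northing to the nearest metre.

Zone 31N: E 308979 m, N 5849844 m

Longitude 0.1687° lies in the 6° band [0°, 6°), giving zone 31; latitude is north of the equator, so 31N.
Zone 31 central meridian λ₀ = 6×31 − 183 = 3°; Δλ = -2.8313°.
Transverse Mercator on WGS84 with k₀ = 0.9996 gives E = 308979.361 m, N = 5849843.681 m.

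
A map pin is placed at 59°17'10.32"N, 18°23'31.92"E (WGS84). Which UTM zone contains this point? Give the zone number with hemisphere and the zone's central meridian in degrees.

Zone 34N, central meridian 21°

UTM zone = ⌊(λ + 180)/6⌋ + 1; 18.3922° ∈ [18°, 24°) → zone 34.
Hemisphere: N (φ ≥ 0).
Central meridian λ₀ = 6×34 − 183 = 21°.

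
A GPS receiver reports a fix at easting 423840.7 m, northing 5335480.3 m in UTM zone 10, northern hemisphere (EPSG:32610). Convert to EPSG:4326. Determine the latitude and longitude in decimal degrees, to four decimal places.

Zone 10N: λ₀ = -123°, k₀ = 0.9996, false easting 500000 m.
Meridian distance M = (N − FN)/k₀ = 5337615.3 m.
Inverse transverse Mercator on WGS84 gives φ = 48.16800029°, λ = -124.02429964°.

lat 48.1680°, lon -124.0243°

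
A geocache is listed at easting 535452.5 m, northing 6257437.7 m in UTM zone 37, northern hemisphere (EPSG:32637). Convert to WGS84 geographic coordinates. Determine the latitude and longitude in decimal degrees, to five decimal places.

Zone 37N: λ₀ = 39°, k₀ = 0.9996, false easting 500000 m.
Meridian distance M = (N − FN)/k₀ = 6259941.7 m.
Inverse transverse Mercator on WGS84 gives φ = 56.46009960°, λ = 39.57529938°.

lat 56.46010°, lon 39.57530°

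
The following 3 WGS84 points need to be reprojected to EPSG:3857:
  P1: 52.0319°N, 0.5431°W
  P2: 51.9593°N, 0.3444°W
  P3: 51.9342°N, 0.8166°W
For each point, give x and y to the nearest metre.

Web Mercator: x = R·λ, y = R·ln tan(π/4+φ/2), R = 6378137 m.
P1 (52.0319°, -0.5431°) → (-60457.615, 6805895.440) m.
P2 (51.9593°, -0.3444°) → (-38338.433, 6792769.715) m.
P3 (51.9342°, -0.8166°) → (-90903.496, 6788236.703) m.

P1: x -60458 m, y 6805895 m; P2: x -38338 m, y 6792770 m; P3: x -90903 m, y 6788237 m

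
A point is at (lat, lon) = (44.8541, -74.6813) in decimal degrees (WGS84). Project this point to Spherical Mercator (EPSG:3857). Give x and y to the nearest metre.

x -8313484 m, y 5598582 m

Web Mercator is spherical with R = a = 6378137 m.
x = R·λ = 6378137 × -1.303434575 = -8313484.288 m.
y = R·ln tan(π/4 + φ/2) = 6378137 × 0.877776957 = 5598581.687 m.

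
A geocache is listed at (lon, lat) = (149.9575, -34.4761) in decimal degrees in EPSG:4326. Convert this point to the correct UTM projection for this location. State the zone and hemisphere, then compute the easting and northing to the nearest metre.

Zone 55S: E 771629 m, N 6181082 m

Longitude 149.9575° lies in the 6° band [144°, 150°), giving zone 55; latitude is south of the equator, so 55S.
Zone 55 central meridian λ₀ = 6×55 − 183 = 147°; Δλ = +2.9575°.
Transverse Mercator on WGS84 with k₀ = 0.9996 gives E = 771629.223 m, N = 6181082.471 m.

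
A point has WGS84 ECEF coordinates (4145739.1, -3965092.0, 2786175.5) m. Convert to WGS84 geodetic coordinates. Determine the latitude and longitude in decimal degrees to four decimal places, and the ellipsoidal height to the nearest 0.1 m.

λ = atan2(Y, X) = -43.72410048°; p = √(X²+Y²) = 5736646.0 m.
Bowring's method on WGS84 (a = 6378137 m, b = 6356752.314 m) gives φ = 26.05639989°, h = 3412.201 m.

lat 26.0564°, lon -43.7241°, h 3412.2 m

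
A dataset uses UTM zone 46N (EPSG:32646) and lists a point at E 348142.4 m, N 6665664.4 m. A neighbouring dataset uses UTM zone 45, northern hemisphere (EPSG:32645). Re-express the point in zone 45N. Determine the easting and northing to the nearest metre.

UTM 46N → geographic: φ = 60.09979976°, λ = 90.26869953°.
UTM 45N (λ₀ = 87°) forward: E = 681721.479 m, N = 6667021.184 m.

E 681721 m, N 6667021 m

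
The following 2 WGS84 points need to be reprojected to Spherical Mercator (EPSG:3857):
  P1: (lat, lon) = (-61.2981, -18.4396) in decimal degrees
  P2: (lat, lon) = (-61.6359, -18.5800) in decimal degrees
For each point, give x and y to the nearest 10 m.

Web Mercator: x = R·λ, y = R·ln tan(π/4+φ/2), R = 6378137 m.
P1 (-61.2981°, -18.4396°) → (-2052686.882, -8694594.958) m.
P2 (-61.6359°, -18.5800°) → (-2068316.139, -8773319.920) m.

P1: x -2052690 m, y -8694590 m; P2: x -2068320 m, y -8773320 m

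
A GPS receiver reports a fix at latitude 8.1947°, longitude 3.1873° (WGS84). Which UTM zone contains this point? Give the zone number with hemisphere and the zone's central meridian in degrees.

Zone 31N, central meridian 3°

UTM zone = ⌊(λ + 180)/6⌋ + 1; 3.1873° ∈ [0°, 6°) → zone 31.
Hemisphere: N (φ ≥ 0).
Central meridian λ₀ = 6×31 − 183 = 3°.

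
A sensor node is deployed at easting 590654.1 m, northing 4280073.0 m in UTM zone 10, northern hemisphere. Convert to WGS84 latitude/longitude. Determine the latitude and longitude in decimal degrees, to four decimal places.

Zone 10N: λ₀ = -123°, k₀ = 0.9996, false easting 500000 m.
Meridian distance M = (N − FN)/k₀ = 4281785.7 m.
Inverse transverse Mercator on WGS84 gives φ = 38.66460001°, λ = -121.95800048°.

lat 38.6646°, lon -121.9580°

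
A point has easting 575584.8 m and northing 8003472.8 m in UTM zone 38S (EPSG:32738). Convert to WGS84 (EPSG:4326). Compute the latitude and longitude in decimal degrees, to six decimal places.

Zone 38S: λ₀ = 45°, k₀ = 0.9996, false easting 500000 m, false northing 10000000 m.
Meridian distance M = (N − FN)/k₀ = -1997326.1 m.
Inverse transverse Mercator on WGS84 gives φ = -18.05600000°, λ = 45.71420024°.

lat -18.056000°, lon 45.714200°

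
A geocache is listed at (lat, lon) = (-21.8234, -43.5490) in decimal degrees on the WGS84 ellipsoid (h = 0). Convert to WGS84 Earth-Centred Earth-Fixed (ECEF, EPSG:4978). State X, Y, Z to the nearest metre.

X 4293471 m, Y -4081336 m, Z -2356271 m

WGS84: a = 6378137 m, e² = 0.006694380; N(φ) = a/√(1−e²sin²φ) = 6381089.369 m.
X = (N+h)·cosφ·cosλ = 4293471.337 m; Y = (N+h)·cosφ·sinλ = -4081336.265 m; Z = (N(1−e²)+h)·sinφ = -2356270.781 m.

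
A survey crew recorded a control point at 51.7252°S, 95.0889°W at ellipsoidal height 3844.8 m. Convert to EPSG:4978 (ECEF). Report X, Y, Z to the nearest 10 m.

X -351380 m, Y -3945780 m, Z -4986940 m

WGS84: a = 6378137 m, e² = 0.006694380; N(φ) = a/√(1−e²sin²φ) = 6391335.179 m.
X = (N+h)·cosφ·cosλ = -351380.626 m; Y = (N+h)·cosφ·sinλ = -3945775.956 m; Z = (N(1−e²)+h)·sinφ = -4986939.806 m.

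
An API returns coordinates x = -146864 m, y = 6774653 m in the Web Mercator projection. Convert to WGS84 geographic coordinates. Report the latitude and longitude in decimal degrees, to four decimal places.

R = 6378137 m. λ = x/R = -1.31930176°.
φ = 2·arctan(exp(y/R)) − 90° = 2·arctan(2.89264) − 90° = 51.85890076°.

lat 51.8589°, lon -1.3193°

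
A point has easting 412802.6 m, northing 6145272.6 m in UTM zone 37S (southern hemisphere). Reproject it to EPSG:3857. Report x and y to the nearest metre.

Unproject from UTM 37S (λ₀ = 39°) → φ = -34.83109971°, λ = 38.04640017°.
Web Mercator (R = 6378137 m): x = 4235305.894 m, y = -4140951.892 m.

x 4235306 m, y -4140952 m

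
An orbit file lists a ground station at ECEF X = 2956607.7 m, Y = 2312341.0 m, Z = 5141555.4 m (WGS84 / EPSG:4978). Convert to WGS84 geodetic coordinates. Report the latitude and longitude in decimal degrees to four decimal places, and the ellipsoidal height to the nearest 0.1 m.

lat 54.0527°, lon 38.0287°, h 1687.2 m

λ = atan2(Y, X) = 38.02869958°; p = √(X²+Y²) = 3753458.4 m.
Bowring's method on WGS84 (a = 6378137 m, b = 6356752.314 m) gives φ = 54.05270026°, h = 1687.224 m.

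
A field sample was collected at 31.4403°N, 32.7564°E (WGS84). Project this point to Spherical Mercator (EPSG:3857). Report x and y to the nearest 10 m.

Web Mercator is spherical with R = a = 6378137 m.
x = R·λ = 6378137 × 0.571707031 = 3646425.768 m.
y = R·ln tan(π/4 + φ/2) = 6378137 × 0.578548794 = 3690063.469 m.

x 3646430 m, y 3690060 m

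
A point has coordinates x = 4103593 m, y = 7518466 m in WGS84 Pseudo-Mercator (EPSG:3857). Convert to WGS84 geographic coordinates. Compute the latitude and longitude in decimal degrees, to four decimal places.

R = 6378137 m. λ = x/R = 36.86320312°.
φ = 2·arctan(exp(y/R)) − 90° = 2·arctan(3.25043) − 90° = 55.79879876°.

lat 55.7988°, lon 36.8632°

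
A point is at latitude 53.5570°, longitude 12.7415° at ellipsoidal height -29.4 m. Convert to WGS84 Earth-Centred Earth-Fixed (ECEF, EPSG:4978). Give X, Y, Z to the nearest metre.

X 3703474 m, Y 837433 m, Z 5107585 m

WGS84: a = 6378137 m, e² = 0.006694380; N(φ) = a/√(1−e²sin²φ) = 6391997.672 m.
X = (N+h)·cosφ·cosλ = 3703474.486 m; Y = (N+h)·cosφ·sinλ = 837433.186 m; Z = (N(1−e²)+h)·sinφ = 5107584.755 m.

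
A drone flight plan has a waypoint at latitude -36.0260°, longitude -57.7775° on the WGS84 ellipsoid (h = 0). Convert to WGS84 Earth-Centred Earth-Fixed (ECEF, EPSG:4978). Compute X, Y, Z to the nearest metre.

X 2753650 m, Y -4368916 m, Z -3730525 m

WGS84: a = 6378137 m, e² = 0.006694380; N(φ) = a/√(1−e²sin²φ) = 6385534.908 m.
X = (N+h)·cosφ·cosλ = 2753650.179 m; Y = (N+h)·cosφ·sinλ = -4368916.483 m; Z = (N(1−e²)+h)·sinφ = -3730525.257 m.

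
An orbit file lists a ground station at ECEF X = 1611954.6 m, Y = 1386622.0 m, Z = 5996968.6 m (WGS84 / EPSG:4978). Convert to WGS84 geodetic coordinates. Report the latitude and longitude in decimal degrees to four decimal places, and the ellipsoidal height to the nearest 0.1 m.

lat 70.5983°, lon 40.7025°, h 3633.0 m

λ = atan2(Y, X) = 40.70249867°; p = √(X²+Y²) = 2126292.1 m.
Bowring's method on WGS84 (a = 6378137 m, b = 6356752.314 m) gives φ = 70.59830019°, h = 3633.027 m.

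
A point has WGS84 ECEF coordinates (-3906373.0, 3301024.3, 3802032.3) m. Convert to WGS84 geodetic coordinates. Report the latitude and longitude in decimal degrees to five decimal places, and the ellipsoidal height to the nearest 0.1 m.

lat 36.81170°, lon 139.80100°, h 2250.8 m

λ = atan2(Y, X) = 139.80099968°; p = √(X²+Y²) = 5114343.7 m.
Bowring's method on WGS84 (a = 6378137 m, b = 6356752.314 m) gives φ = 36.81169996°, h = 2250.835 m.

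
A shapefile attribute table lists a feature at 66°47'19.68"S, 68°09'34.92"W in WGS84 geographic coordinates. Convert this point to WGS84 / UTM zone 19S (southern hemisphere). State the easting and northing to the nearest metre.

E 536956 m, N 2591914 m

Zone 19 central meridian λ₀ = 6×19 − 183 = -69°; Δλ = +0.8403°.
Transverse Mercator on WGS84 with k₀ = 0.9996 gives E = 536955.803 m, N = 2591914.497 m.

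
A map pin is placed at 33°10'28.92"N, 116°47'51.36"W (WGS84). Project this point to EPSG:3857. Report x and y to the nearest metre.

Web Mercator is spherical with R = a = 6378137 m.
x = R·λ = 6378137 × -2.038502678 = -13001849.358 m.
y = R·ln tan(π/4 + φ/2) = 6378137 × 0.614366780 = 3918515.491 m.

x -13001849 m, y 3918515 m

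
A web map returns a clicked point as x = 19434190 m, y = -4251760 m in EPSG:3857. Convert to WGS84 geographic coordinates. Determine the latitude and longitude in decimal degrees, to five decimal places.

lat -35.64410°, lon 174.58030°

R = 6378137 m. λ = x/R = 174.58029911°.
φ = 2·arctan(exp(y/R)) − 90° = 2·arctan(0.51344) − 90° = -35.64410044°.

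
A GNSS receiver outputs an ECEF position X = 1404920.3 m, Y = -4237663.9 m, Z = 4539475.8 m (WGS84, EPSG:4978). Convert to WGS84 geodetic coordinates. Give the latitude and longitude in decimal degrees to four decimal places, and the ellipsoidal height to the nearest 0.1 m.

λ = atan2(Y, X) = -71.65800006°; p = √(X²+Y²) = 4464481.6 m.
Bowring's method on WGS84 (a = 6378137 m, b = 6356752.314 m) gives φ = 45.66960033°, h = -259.427 m.

lat 45.6696°, lon -71.6580°, h -259.4 m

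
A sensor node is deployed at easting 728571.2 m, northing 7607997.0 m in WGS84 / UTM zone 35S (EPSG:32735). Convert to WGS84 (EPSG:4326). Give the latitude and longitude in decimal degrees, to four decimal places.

lat -21.6165°, lon 29.2081°

Zone 35S: λ₀ = 27°, k₀ = 0.9996, false easting 500000 m, false northing 10000000 m.
Meridian distance M = (N − FN)/k₀ = -2392960.2 m.
Inverse transverse Mercator on WGS84 gives φ = -21.61650021°, λ = 29.20810025°.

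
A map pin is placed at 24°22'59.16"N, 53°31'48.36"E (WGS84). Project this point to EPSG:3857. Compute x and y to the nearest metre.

Web Mercator is spherical with R = a = 6378137 m.
x = R·λ = 6378137 × 0.934276494 = 5958943.474 m.
y = R·ln tan(π/4 + φ/2) = 6378137 × 0.439024826 = 2800160.485 m.

x 5958943 m, y 2800160 m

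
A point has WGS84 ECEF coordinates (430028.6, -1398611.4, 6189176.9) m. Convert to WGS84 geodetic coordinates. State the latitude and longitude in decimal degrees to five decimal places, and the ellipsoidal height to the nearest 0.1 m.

lat 76.78440°, lon -72.90900°, h 1912.7 m

λ = atan2(Y, X) = -72.90899904°; p = √(X²+Y²) = 1463228.8 m.
Bowring's method on WGS84 (a = 6378137 m, b = 6356752.314 m) gives φ = 76.78439998°, h = 1912.679 m.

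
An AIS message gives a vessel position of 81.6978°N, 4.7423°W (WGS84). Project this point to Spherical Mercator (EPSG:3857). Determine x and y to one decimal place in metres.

Web Mercator is spherical with R = a = 6378137 m.
x = R·λ = 6378137 × -0.082768749 = -527910.421 m.
y = R·ln tan(π/4 + φ/2) = 6378137 × 2.623101775 = 16730502.483 m.

x -527910.4 m, y 16730502.5 m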